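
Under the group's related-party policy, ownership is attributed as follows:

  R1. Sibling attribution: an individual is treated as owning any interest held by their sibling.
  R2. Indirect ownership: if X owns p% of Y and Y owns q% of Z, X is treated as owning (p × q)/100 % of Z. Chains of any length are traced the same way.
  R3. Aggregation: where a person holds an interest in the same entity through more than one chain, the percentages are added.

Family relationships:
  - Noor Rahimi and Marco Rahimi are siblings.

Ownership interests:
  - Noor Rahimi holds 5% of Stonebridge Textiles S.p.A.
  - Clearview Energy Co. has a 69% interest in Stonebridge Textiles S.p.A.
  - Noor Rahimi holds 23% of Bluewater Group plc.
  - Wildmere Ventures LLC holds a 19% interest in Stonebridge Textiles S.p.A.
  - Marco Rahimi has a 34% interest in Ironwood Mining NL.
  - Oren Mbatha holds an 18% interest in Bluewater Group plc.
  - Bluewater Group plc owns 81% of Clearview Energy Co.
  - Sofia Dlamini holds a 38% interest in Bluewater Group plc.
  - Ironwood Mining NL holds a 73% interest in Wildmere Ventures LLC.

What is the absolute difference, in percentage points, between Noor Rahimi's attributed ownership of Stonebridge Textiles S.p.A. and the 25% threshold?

2.4295

By sibling attribution (R1), Noor Rahimi is treated as owning Marco Rahimi's 34% interest in Ironwood Mining NL.
Chain via Bluewater Group plc → Clearview Energy Co. (R2): 23% × 81% × 69% = 12.8547% of Stonebridge Textiles S.p.A.
Direct interest in Stonebridge Textiles S.p.A: 5%.
Chain via Ironwood Mining NL → Wildmere Ventures LLC (R2): 34% × 73% × 19% = 4.7158% of Stonebridge Textiles S.p.A.
Aggregating (R3): 12.8547% + 5% + 4.7158% = 22.5705%.
22.5705% falls short of the 25% threshold by 2.4295 percentage points.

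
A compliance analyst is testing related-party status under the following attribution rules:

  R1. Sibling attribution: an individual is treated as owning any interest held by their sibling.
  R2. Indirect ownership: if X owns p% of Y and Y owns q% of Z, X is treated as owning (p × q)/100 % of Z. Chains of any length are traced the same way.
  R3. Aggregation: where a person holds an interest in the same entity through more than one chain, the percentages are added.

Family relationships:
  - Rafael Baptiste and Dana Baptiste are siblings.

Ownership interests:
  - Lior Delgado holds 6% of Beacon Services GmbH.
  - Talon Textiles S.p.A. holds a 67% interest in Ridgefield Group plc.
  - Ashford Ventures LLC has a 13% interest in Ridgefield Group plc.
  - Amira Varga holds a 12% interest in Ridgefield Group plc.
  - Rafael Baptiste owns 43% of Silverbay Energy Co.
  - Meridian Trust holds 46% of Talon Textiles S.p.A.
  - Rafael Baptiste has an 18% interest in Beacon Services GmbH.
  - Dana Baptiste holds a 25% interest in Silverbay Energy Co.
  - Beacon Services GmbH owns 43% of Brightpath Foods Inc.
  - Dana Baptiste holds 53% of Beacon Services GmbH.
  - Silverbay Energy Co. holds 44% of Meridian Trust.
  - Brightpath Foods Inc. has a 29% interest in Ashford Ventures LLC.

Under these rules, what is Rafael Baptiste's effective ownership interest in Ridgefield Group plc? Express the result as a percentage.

By sibling attribution (R1), Rafael Baptiste is treated as also owning Dana Baptiste's interest in Silverbay Energy Co, giving 43% + 25% = 68%.
By sibling attribution (R1), Rafael Baptiste is treated as also owning Dana Baptiste's interest in Beacon Services GmbH, giving 18% + 53% = 71%.
Chain via Silverbay Energy Co. → Meridian Trust → Talon Textiles S.p.A. (R2): 68% × 44% × 46% × 67% = 9.221344% of Ridgefield Group plc.
Chain via Beacon Services GmbH → Brightpath Foods Inc. → Ashford Ventures LLC (R2): 71% × 43% × 29% × 13% = 1.150981% of Ridgefield Group plc.
Aggregating (R3): 9.221344% + 1.150981% = 10.372325%.

10.372325%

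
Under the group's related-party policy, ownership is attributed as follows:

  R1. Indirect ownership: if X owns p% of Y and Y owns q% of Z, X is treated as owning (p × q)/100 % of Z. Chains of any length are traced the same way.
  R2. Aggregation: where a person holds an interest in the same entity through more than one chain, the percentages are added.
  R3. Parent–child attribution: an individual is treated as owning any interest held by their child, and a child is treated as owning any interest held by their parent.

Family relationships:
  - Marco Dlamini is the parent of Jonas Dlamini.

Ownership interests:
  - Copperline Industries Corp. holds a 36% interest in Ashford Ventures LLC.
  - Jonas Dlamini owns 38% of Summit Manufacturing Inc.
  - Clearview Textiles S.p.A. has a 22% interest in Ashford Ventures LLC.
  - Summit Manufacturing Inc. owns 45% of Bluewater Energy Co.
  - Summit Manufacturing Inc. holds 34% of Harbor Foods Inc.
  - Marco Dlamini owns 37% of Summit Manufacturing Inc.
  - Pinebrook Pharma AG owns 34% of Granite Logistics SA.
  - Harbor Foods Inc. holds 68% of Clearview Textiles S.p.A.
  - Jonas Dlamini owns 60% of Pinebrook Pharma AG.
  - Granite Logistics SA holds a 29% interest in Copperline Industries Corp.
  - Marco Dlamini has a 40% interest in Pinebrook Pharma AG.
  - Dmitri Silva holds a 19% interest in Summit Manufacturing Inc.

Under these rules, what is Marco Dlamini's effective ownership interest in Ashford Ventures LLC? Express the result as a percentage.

7.3644%

By parent–child attribution (R3), Marco Dlamini is treated as also owning Jonas Dlamini's interest in Pinebrook Pharma AG, giving 40% + 60% = 100%.
By parent–child attribution (R3), Marco Dlamini is treated as also owning Jonas Dlamini's interest in Summit Manufacturing Inc, giving 37% + 38% = 75%.
Chain via Pinebrook Pharma AG → Granite Logistics SA → Copperline Industries Corp. (R1): 100% × 34% × 29% × 36% = 3.5496% of Ashford Ventures LLC.
Chain via Summit Manufacturing Inc. → Harbor Foods Inc. → Clearview Textiles S.p.A. (R1): 75% × 34% × 68% × 22% = 3.8148% of Ashford Ventures LLC.
Aggregating (R2): 3.5496% + 3.8148% = 7.3644%.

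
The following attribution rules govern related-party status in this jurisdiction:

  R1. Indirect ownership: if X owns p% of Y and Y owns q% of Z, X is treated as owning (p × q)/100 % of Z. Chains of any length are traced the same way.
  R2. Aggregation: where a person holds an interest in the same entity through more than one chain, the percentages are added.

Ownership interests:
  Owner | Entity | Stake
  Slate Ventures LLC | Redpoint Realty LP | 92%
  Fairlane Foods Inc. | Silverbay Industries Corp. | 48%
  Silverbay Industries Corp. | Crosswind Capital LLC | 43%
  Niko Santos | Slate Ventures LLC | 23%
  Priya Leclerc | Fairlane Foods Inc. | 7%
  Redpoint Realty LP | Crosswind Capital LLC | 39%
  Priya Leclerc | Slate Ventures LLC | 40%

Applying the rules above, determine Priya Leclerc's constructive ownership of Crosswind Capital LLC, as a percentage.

15.7968%

Chain via Fairlane Foods Inc. → Silverbay Industries Corp. (R1): 7% × 48% × 43% = 1.4448% of Crosswind Capital LLC.
Chain via Slate Ventures LLC → Redpoint Realty LP (R1): 40% × 92% × 39% = 14.352% of Crosswind Capital LLC.
Aggregating (R2): 1.4448% + 14.352% = 15.7968%.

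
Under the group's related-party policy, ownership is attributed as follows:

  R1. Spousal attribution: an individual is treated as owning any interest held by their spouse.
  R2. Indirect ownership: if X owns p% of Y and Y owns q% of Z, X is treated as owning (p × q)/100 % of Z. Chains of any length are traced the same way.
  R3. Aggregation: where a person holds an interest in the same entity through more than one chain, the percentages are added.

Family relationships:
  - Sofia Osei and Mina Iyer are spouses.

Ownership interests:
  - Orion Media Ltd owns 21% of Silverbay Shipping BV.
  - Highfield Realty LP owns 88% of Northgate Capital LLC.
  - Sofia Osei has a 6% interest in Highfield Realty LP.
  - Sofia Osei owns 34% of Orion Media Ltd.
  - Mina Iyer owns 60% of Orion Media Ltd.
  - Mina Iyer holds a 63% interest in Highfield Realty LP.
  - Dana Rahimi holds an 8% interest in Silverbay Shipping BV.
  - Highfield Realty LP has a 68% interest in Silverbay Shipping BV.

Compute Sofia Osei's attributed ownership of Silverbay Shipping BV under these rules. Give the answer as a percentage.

By spousal attribution (R1), Sofia Osei is treated as also owning Mina Iyer's interest in Highfield Realty LP, giving 6% + 63% = 69%.
By spousal attribution (R1), Sofia Osei is treated as also owning Mina Iyer's interest in Orion Media Ltd, giving 34% + 60% = 94%.
Chain via Highfield Realty LP (R2): 69% × 68% = 46.92% of Silverbay Shipping BV.
Chain via Orion Media Ltd (R2): 94% × 21% = 19.74% of Silverbay Shipping BV.
Aggregating (R3): 46.92% + 19.74% = 66.66%.

66.66%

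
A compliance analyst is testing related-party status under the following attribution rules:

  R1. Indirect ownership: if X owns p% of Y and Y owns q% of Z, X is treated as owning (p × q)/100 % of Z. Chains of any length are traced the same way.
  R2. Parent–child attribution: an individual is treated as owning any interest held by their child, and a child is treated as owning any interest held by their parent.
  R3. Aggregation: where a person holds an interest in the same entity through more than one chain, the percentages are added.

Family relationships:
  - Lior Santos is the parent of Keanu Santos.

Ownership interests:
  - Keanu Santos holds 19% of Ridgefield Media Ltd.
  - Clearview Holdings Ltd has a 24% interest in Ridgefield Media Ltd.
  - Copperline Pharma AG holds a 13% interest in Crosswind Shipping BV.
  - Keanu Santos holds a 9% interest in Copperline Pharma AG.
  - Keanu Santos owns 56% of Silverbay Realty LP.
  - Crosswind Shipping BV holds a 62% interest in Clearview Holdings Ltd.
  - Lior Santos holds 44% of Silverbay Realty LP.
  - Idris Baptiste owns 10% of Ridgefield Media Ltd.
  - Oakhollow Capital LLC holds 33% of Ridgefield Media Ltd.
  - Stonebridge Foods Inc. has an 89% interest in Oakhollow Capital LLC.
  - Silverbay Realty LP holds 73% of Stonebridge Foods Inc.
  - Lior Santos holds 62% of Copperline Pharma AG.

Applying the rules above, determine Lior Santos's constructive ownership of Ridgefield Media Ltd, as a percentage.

By parent–child attribution (R2), Lior Santos is treated as also owning Keanu Santos's interest in Copperline Pharma AG, giving 62% + 9% = 71%.
By parent–child attribution (R2), Lior Santos is treated as also owning Keanu Santos's interest in Silverbay Realty LP, giving 44% + 56% = 100%.
By parent–child attribution (R2), Lior Santos is treated as owning Keanu Santos's 19% interest in Ridgefield Media Ltd.
Chain via Copperline Pharma AG → Crosswind Shipping BV → Clearview Holdings Ltd (R1): 71% × 13% × 62% × 24% = 1.373424% of Ridgefield Media Ltd.
Chain via Silverbay Realty LP → Stonebridge Foods Inc. → Oakhollow Capital LLC (R1): 100% × 73% × 89% × 33% = 21.4401% of Ridgefield Media Ltd.
Direct interest in Ridgefield Media Ltd: 19%.
Aggregating (R3): 1.373424% + 21.4401% + 19% = 41.813524%.

41.813524%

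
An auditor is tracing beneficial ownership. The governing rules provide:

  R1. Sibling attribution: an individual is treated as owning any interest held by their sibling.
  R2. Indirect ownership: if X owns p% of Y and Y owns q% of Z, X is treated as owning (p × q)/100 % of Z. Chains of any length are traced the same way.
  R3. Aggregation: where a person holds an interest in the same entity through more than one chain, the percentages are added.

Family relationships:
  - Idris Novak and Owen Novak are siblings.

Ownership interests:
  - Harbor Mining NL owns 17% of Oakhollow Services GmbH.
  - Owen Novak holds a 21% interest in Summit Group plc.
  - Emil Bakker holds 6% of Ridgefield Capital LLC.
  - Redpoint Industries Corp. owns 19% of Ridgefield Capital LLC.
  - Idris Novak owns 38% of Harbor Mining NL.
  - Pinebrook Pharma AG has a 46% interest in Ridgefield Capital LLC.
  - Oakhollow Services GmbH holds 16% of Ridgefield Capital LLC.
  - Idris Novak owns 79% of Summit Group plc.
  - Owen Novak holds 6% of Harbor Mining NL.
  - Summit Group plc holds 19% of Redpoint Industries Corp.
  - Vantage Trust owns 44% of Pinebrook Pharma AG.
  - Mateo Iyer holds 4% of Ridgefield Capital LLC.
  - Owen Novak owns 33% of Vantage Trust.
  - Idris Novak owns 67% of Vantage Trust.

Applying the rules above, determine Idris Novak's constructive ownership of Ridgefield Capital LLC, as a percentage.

25.0468%

By sibling attribution (R1), Idris Novak is treated as also owning Owen Novak's interest in Summit Group plc, giving 79% + 21% = 100%.
By sibling attribution (R1), Idris Novak is treated as also owning Owen Novak's interest in Harbor Mining NL, giving 38% + 6% = 44%.
By sibling attribution (R1), Idris Novak is treated as also owning Owen Novak's interest in Vantage Trust, giving 67% + 33% = 100%.
Chain via Summit Group plc → Redpoint Industries Corp. (R2): 100% × 19% × 19% = 3.61% of Ridgefield Capital LLC.
Chain via Harbor Mining NL → Oakhollow Services GmbH (R2): 44% × 17% × 16% = 1.1968% of Ridgefield Capital LLC.
Chain via Vantage Trust → Pinebrook Pharma AG (R2): 100% × 44% × 46% = 20.24% of Ridgefield Capital LLC.
Aggregating (R3): 3.61% + 1.1968% + 20.24% = 25.0468%.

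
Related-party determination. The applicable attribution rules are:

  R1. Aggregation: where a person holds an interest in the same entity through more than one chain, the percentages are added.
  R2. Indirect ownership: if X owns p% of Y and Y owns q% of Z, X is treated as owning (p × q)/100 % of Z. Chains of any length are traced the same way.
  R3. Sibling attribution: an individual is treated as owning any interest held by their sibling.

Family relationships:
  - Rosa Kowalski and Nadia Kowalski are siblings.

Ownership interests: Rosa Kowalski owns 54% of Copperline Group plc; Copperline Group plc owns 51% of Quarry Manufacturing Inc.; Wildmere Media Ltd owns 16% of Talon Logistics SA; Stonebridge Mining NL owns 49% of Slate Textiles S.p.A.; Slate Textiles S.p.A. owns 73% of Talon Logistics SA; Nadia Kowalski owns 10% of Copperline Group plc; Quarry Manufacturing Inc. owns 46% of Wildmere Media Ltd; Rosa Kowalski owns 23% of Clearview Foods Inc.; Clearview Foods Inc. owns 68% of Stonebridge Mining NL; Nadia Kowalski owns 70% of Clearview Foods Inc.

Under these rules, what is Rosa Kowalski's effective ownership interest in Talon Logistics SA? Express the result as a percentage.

25.023252%

By sibling attribution (R3), Rosa Kowalski is treated as also owning Nadia Kowalski's interest in Copperline Group plc, giving 54% + 10% = 64%.
By sibling attribution (R3), Rosa Kowalski is treated as also owning Nadia Kowalski's interest in Clearview Foods Inc, giving 23% + 70% = 93%.
Chain via Copperline Group plc → Quarry Manufacturing Inc. → Wildmere Media Ltd (R2): 64% × 51% × 46% × 16% = 2.402304% of Talon Logistics SA.
Chain via Clearview Foods Inc. → Stonebridge Mining NL → Slate Textiles S.p.A. (R2): 93% × 68% × 49% × 73% = 22.620948% of Talon Logistics SA.
Aggregating (R1): 2.402304% + 22.620948% = 25.023252%.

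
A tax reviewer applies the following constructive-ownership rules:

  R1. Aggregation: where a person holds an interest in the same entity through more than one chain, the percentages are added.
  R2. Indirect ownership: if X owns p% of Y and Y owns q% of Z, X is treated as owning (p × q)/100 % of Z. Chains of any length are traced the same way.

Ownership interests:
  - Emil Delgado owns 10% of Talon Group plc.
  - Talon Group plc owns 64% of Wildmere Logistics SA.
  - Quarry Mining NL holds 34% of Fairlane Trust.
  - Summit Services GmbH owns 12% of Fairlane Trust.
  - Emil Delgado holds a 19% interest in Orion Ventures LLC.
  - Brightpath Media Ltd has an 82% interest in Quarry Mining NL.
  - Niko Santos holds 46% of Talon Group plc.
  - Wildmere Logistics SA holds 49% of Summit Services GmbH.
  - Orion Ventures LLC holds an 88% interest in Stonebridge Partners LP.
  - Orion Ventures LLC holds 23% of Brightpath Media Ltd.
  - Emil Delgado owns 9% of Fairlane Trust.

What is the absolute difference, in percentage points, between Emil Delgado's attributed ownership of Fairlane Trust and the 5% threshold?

Chain via Orion Ventures LLC → Brightpath Media Ltd → Quarry Mining NL (R2): 19% × 23% × 82% × 34% = 1.218356% of Fairlane Trust.
Chain via Talon Group plc → Wildmere Logistics SA → Summit Services GmbH (R2): 10% × 64% × 49% × 12% = 0.37632% of Fairlane Trust.
Direct interest in Fairlane Trust: 9%.
Aggregating (R1): 1.218356% + 0.37632% + 9% = 10.594676%.
10.594676% exceeds the 5% threshold by 5.594676 percentage points.

5.594676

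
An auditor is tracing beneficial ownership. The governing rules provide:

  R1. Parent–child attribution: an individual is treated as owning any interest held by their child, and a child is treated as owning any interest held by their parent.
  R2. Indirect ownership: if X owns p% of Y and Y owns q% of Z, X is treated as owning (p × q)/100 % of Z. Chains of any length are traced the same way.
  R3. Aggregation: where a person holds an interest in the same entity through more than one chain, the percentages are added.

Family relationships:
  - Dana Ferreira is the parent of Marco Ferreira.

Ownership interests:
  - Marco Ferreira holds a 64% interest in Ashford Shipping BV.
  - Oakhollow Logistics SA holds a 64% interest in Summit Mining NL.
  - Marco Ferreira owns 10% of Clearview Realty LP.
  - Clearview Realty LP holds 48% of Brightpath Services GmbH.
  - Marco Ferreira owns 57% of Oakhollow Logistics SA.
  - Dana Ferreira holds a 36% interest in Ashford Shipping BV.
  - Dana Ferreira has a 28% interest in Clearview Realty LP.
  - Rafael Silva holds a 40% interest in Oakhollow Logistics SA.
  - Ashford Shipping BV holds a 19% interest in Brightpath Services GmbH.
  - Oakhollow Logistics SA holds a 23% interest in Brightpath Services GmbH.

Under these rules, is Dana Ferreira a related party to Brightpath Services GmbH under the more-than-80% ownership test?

No

By parent–child attribution (R1), Dana Ferreira is treated as also owning Marco Ferreira's interest in Ashford Shipping BV, giving 36% + 64% = 100%.
By parent–child attribution (R1), Dana Ferreira is treated as also owning Marco Ferreira's interest in Clearview Realty LP, giving 28% + 10% = 38%.
By parent–child attribution (R1), Dana Ferreira is treated as owning Marco Ferreira's 57% interest in Oakhollow Logistics SA.
Chain via Ashford Shipping BV (R2): 100% × 19% = 19% of Brightpath Services GmbH.
Chain via Clearview Realty LP (R2): 38% × 48% = 18.24% of Brightpath Services GmbH.
Chain via Oakhollow Logistics SA (R2): 57% × 23% = 13.11% of Brightpath Services GmbH.
Aggregating (R3): 19% + 18.24% + 13.11% = 50.35%.
50.35% does not exceed the 80% threshold, so Dana is not a related party to Brightpath Services GmbH.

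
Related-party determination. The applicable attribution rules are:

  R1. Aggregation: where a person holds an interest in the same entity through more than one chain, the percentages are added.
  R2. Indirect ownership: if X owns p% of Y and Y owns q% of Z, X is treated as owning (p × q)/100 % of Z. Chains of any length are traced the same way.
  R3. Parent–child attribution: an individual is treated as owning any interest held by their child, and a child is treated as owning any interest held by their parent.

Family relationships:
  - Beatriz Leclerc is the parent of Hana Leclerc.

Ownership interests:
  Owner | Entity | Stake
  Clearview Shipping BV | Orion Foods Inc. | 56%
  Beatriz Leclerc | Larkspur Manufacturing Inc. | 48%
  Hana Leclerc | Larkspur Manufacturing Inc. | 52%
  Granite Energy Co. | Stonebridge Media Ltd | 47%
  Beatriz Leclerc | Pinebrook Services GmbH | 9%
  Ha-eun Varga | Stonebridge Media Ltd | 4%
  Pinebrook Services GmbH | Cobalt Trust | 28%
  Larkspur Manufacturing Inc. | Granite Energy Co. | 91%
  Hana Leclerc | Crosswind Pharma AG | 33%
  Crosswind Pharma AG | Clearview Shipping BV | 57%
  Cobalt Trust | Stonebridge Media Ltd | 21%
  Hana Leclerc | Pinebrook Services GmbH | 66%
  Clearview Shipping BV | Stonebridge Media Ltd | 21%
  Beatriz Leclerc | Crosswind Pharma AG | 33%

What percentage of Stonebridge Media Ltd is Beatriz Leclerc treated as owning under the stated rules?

55.0802%

By parent–child attribution (R3), Beatriz Leclerc is treated as also owning Hana Leclerc's interest in Larkspur Manufacturing Inc, giving 48% + 52% = 100%.
By parent–child attribution (R3), Beatriz Leclerc is treated as also owning Hana Leclerc's interest in Crosswind Pharma AG, giving 33% + 33% = 66%.
By parent–child attribution (R3), Beatriz Leclerc is treated as also owning Hana Leclerc's interest in Pinebrook Services GmbH, giving 9% + 66% = 75%.
Chain via Larkspur Manufacturing Inc. → Granite Energy Co. (R2): 100% × 91% × 47% = 42.77% of Stonebridge Media Ltd.
Chain via Crosswind Pharma AG → Clearview Shipping BV (R2): 66% × 57% × 21% = 7.9002% of Stonebridge Media Ltd.
Chain via Pinebrook Services GmbH → Cobalt Trust (R2): 75% × 28% × 21% = 4.41% of Stonebridge Media Ltd.
Aggregating (R1): 42.77% + 7.9002% + 4.41% = 55.0802%.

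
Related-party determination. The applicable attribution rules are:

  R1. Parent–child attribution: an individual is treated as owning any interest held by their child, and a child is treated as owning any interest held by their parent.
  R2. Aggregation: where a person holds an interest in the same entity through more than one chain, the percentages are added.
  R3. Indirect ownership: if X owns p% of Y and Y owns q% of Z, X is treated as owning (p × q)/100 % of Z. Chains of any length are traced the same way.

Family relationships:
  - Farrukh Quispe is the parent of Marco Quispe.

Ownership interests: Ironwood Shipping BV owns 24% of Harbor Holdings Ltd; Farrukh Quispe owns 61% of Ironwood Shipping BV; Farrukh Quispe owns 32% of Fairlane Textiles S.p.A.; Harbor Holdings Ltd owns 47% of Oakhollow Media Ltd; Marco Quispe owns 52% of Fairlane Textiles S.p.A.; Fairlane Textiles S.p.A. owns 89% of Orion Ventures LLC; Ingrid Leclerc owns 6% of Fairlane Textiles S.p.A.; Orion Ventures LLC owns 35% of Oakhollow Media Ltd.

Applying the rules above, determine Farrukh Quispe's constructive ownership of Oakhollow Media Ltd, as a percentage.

33.0468%

By parent–child attribution (R1), Farrukh Quispe is treated as also owning Marco Quispe's interest in Fairlane Textiles S.p.A, giving 32% + 52% = 84%.
Chain via Fairlane Textiles S.p.A. → Orion Ventures LLC (R3): 84% × 89% × 35% = 26.166% of Oakhollow Media Ltd.
Chain via Ironwood Shipping BV → Harbor Holdings Ltd (R3): 61% × 24% × 47% = 6.8808% of Oakhollow Media Ltd.
Aggregating (R2): 26.166% + 6.8808% = 33.0468%.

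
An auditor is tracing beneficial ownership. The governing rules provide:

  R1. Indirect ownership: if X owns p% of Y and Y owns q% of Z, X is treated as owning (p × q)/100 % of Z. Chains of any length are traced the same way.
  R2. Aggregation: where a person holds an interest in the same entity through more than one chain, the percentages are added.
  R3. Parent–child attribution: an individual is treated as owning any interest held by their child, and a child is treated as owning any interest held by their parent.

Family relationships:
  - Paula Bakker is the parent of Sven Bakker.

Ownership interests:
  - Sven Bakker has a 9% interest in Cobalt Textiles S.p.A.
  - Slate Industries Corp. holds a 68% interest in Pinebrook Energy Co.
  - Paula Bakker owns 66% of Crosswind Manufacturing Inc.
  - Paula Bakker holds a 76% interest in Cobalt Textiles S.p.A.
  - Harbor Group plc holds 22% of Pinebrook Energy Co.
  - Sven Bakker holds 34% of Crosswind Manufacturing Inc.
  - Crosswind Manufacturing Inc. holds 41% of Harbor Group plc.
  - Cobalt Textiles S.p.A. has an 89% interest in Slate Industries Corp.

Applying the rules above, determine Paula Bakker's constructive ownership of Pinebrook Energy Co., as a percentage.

60.462%

By parent–child attribution (R3), Paula Bakker is treated as also owning Sven Bakker's interest in Crosswind Manufacturing Inc, giving 66% + 34% = 100%.
By parent–child attribution (R3), Paula Bakker is treated as also owning Sven Bakker's interest in Cobalt Textiles S.p.A, giving 76% + 9% = 85%.
Chain via Crosswind Manufacturing Inc. → Harbor Group plc (R1): 100% × 41% × 22% = 9.02% of Pinebrook Energy Co.
Chain via Cobalt Textiles S.p.A. → Slate Industries Corp. (R1): 85% × 89% × 68% = 51.442% of Pinebrook Energy Co.
Aggregating (R2): 9.02% + 51.442% = 60.462%.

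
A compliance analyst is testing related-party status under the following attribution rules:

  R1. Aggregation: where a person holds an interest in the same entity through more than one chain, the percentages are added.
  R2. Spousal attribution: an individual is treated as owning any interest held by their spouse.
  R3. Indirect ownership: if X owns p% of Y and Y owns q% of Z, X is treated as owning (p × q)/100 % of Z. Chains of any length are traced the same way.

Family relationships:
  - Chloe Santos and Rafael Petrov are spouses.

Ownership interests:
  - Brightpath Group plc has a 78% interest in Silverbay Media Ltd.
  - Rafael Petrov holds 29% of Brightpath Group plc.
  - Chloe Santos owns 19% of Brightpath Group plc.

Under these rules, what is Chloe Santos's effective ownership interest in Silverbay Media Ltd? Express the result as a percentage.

37.44%

By spousal attribution (R2), Chloe Santos is treated as also owning Rafael Petrov's interest in Brightpath Group plc, giving 19% + 29% = 48%.
Chain via Brightpath Group plc (R3): 48% × 78% = 37.44% of Silverbay Media Ltd.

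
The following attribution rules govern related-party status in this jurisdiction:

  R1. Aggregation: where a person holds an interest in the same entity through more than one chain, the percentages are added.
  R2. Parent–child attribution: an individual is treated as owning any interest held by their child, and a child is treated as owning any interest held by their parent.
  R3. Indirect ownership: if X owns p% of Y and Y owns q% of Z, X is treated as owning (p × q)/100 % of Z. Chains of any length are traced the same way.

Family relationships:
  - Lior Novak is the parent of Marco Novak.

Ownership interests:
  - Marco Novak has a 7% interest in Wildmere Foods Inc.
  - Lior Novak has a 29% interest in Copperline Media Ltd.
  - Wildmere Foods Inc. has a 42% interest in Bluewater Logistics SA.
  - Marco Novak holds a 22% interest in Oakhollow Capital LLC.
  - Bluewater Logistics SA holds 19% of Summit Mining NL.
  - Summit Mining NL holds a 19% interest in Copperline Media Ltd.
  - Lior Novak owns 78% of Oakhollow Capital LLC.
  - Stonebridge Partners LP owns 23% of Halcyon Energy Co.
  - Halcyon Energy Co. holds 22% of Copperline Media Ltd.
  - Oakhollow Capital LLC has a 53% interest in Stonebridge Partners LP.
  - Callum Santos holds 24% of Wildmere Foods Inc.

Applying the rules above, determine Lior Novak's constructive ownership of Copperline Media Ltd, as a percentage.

By parent–child attribution (R2), Lior Novak is treated as also owning Marco Novak's interest in Oakhollow Capital LLC, giving 78% + 22% = 100%.
By parent–child attribution (R2), Lior Novak is treated as owning Marco Novak's 7% interest in Wildmere Foods Inc.
Chain via Oakhollow Capital LLC → Stonebridge Partners LP → Halcyon Energy Co. (R3): 100% × 53% × 23% × 22% = 2.6818% of Copperline Media Ltd.
Direct interest in Copperline Media Ltd: 29%.
Chain via Wildmere Foods Inc. → Bluewater Logistics SA → Summit Mining NL (R3): 7% × 42% × 19% × 19% = 0.106134% of Copperline Media Ltd.
Aggregating (R1): 2.6818% + 29% + 0.106134% = 31.787934%.

31.787934%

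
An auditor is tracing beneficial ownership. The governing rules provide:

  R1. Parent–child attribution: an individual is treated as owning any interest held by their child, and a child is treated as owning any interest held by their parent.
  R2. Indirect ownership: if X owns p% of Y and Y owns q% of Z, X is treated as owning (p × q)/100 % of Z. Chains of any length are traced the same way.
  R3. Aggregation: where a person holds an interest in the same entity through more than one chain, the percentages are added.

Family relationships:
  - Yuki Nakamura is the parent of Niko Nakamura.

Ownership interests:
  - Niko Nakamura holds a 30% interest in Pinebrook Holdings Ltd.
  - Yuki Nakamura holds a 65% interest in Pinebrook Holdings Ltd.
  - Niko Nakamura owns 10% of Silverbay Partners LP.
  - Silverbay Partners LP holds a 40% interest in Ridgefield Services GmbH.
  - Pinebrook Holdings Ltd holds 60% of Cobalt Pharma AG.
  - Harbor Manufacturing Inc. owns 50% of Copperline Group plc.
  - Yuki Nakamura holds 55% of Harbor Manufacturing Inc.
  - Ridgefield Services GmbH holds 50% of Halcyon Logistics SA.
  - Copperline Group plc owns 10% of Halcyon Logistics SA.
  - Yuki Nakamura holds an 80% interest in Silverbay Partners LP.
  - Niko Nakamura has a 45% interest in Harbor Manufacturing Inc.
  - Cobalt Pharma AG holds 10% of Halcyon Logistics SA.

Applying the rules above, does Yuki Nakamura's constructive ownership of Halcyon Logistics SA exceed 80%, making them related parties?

By parent–child attribution (R1), Yuki Nakamura is treated as also owning Niko Nakamura's interest in Harbor Manufacturing Inc, giving 55% + 45% = 100%.
By parent–child attribution (R1), Yuki Nakamura is treated as also owning Niko Nakamura's interest in Silverbay Partners LP, giving 80% + 10% = 90%.
By parent–child attribution (R1), Yuki Nakamura is treated as also owning Niko Nakamura's interest in Pinebrook Holdings Ltd, giving 65% + 30% = 95%.
Chain via Harbor Manufacturing Inc. → Copperline Group plc (R2): 100% × 50% × 10% = 5% of Halcyon Logistics SA.
Chain via Silverbay Partners LP → Ridgefield Services GmbH (R2): 90% × 40% × 50% = 18% of Halcyon Logistics SA.
Chain via Pinebrook Holdings Ltd → Cobalt Pharma AG (R2): 95% × 60% × 10% = 5.7% of Halcyon Logistics SA.
Aggregating (R3): 5% + 18% + 5.7% = 28.7%.
28.7% does not exceed the 80% threshold, so Yuki is not a related party to Halcyon Logistics SA.

No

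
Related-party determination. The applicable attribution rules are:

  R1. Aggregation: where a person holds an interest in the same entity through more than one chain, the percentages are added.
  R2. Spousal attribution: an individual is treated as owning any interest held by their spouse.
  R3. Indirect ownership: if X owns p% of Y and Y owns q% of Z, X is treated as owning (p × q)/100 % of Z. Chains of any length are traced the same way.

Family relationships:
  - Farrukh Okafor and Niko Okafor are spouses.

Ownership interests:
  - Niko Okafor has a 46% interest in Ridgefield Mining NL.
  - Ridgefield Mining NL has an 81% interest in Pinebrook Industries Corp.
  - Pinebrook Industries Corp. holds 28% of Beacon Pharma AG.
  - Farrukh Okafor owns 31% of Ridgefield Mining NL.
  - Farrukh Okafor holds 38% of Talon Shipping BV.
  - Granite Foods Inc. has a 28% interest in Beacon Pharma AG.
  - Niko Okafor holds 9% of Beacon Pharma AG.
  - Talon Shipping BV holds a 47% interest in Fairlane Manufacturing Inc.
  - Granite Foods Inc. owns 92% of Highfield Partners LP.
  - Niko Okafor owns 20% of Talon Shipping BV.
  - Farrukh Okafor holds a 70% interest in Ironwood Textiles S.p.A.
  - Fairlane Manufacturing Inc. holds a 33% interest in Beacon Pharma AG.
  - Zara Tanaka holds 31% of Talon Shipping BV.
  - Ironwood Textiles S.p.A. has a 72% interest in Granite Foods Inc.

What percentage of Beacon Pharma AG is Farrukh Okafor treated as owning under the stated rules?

By spousal attribution (R2), Farrukh Okafor is treated as also owning Niko Okafor's interest in Talon Shipping BV, giving 38% + 20% = 58%.
By spousal attribution (R2), Farrukh Okafor is treated as also owning Niko Okafor's interest in Ridgefield Mining NL, giving 31% + 46% = 77%.
By spousal attribution (R2), Farrukh Okafor is treated as owning Niko Okafor's 9% interest in Beacon Pharma AG.
Chain via Talon Shipping BV → Fairlane Manufacturing Inc. (R3): 58% × 47% × 33% = 8.9958% of Beacon Pharma AG.
Chain via Ridgefield Mining NL → Pinebrook Industries Corp. (R3): 77% × 81% × 28% = 17.4636% of Beacon Pharma AG.
Chain via Ironwood Textiles S.p.A. → Granite Foods Inc. (R3): 70% × 72% × 28% = 14.112% of Beacon Pharma AG.
Direct interest in Beacon Pharma AG: 9%.
Aggregating (R1): 8.9958% + 17.4636% + 14.112% + 9% = 49.5714%.

49.5714%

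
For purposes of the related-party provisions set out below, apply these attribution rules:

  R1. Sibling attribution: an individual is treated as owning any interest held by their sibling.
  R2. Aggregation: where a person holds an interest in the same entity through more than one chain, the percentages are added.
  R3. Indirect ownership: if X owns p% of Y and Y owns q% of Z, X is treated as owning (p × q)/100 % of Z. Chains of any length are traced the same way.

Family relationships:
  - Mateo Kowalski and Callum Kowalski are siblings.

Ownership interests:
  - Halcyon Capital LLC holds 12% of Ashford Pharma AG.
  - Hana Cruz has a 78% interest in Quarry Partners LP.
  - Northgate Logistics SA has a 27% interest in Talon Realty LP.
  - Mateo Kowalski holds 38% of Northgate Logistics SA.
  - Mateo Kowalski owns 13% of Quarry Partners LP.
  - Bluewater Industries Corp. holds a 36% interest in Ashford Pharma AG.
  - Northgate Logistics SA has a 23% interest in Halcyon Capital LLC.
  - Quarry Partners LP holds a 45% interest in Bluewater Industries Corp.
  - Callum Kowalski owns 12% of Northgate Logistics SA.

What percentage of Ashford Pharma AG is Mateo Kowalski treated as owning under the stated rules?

3.486%

By sibling attribution (R1), Mateo Kowalski is treated as also owning Callum Kowalski's interest in Northgate Logistics SA, giving 38% + 12% = 50%.
Chain via Northgate Logistics SA → Halcyon Capital LLC (R3): 50% × 23% × 12% = 1.38% of Ashford Pharma AG.
Chain via Quarry Partners LP → Bluewater Industries Corp. (R3): 13% × 45% × 36% = 2.106% of Ashford Pharma AG.
Aggregating (R2): 1.38% + 2.106% = 3.486%.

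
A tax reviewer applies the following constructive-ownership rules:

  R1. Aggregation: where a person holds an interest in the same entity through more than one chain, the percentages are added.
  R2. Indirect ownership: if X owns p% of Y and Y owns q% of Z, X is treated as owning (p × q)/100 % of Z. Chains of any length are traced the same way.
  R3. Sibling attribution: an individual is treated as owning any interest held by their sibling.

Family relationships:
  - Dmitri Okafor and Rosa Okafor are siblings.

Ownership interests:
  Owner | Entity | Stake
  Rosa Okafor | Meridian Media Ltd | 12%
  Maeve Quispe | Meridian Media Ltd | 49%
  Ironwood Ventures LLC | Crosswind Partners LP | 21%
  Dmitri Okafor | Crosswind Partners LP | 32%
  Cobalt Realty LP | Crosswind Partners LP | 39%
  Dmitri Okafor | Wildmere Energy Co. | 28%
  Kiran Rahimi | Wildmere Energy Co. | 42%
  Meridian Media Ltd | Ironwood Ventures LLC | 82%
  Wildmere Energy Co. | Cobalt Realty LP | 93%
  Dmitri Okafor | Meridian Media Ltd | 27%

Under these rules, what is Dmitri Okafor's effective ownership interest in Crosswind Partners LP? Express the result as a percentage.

48.8714%

By sibling attribution (R3), Dmitri Okafor is treated as also owning Rosa Okafor's interest in Meridian Media Ltd, giving 27% + 12% = 39%.
Chain via Meridian Media Ltd → Ironwood Ventures LLC (R2): 39% × 82% × 21% = 6.7158% of Crosswind Partners LP.
Chain via Wildmere Energy Co. → Cobalt Realty LP (R2): 28% × 93% × 39% = 10.1556% of Crosswind Partners LP.
Direct interest in Crosswind Partners LP: 32%.
Aggregating (R1): 6.7158% + 10.1556% + 32% = 48.8714%.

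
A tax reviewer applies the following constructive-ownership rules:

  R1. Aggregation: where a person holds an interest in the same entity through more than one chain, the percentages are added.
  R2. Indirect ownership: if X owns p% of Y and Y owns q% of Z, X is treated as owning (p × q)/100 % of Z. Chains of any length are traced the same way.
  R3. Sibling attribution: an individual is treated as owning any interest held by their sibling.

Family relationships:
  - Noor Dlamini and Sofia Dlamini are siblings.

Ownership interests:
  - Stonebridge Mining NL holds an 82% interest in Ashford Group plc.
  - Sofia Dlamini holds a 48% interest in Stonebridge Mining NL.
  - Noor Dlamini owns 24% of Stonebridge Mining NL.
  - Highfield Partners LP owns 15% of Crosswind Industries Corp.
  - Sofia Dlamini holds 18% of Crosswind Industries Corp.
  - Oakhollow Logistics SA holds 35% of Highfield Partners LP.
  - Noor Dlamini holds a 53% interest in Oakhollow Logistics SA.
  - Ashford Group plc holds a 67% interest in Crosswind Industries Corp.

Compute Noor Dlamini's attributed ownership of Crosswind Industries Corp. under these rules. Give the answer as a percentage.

60.3393%

By sibling attribution (R3), Noor Dlamini is treated as also owning Sofia Dlamini's interest in Stonebridge Mining NL, giving 24% + 48% = 72%.
By sibling attribution (R3), Noor Dlamini is treated as owning Sofia Dlamini's 18% interest in Crosswind Industries Corp.
Chain via Oakhollow Logistics SA → Highfield Partners LP (R2): 53% × 35% × 15% = 2.7825% of Crosswind Industries Corp.
Chain via Stonebridge Mining NL → Ashford Group plc (R2): 72% × 82% × 67% = 39.5568% of Crosswind Industries Corp.
Direct interest in Crosswind Industries Corp: 18%.
Aggregating (R1): 2.7825% + 39.5568% + 18% = 60.3393%.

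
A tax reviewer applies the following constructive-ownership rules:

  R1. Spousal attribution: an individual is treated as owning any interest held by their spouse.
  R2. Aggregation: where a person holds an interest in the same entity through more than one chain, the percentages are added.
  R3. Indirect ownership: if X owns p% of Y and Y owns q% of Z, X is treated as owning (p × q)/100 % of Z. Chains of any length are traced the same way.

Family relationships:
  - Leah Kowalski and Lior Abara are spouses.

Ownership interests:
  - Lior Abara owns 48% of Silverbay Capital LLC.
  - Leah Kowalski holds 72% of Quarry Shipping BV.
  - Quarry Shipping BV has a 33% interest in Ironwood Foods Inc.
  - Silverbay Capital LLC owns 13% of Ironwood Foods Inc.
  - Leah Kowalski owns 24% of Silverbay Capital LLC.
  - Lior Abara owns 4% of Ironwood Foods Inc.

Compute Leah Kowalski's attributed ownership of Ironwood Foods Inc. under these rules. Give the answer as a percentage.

By spousal attribution (R1), Leah Kowalski is treated as also owning Lior Abara's interest in Silverbay Capital LLC, giving 24% + 48% = 72%.
By spousal attribution (R1), Leah Kowalski is treated as owning Lior Abara's 4% interest in Ironwood Foods Inc.
Chain via Silverbay Capital LLC (R3): 72% × 13% = 9.36% of Ironwood Foods Inc.
Chain via Quarry Shipping BV (R3): 72% × 33% = 23.76% of Ironwood Foods Inc.
Direct interest in Ironwood Foods Inc: 4%.
Aggregating (R2): 9.36% + 23.76% + 4% = 37.12%.

37.12%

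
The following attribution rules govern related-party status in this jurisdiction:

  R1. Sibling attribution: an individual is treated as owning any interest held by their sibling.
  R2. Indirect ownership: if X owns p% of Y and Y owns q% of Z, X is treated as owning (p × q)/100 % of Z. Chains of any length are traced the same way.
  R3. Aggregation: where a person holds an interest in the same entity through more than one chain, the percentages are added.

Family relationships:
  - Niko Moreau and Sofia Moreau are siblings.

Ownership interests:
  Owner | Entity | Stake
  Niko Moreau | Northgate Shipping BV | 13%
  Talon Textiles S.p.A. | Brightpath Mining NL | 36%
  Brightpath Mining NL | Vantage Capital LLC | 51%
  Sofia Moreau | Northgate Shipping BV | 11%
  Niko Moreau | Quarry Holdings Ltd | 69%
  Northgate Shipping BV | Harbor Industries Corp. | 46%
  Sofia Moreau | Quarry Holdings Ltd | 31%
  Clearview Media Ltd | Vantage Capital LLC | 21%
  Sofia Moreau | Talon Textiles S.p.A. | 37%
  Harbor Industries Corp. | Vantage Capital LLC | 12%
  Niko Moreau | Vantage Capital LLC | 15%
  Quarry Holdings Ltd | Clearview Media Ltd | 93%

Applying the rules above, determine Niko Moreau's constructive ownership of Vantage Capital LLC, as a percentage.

42.648%

By sibling attribution (R1), Niko Moreau is treated as also owning Sofia Moreau's interest in Northgate Shipping BV, giving 13% + 11% = 24%.
By sibling attribution (R1), Niko Moreau is treated as also owning Sofia Moreau's interest in Quarry Holdings Ltd, giving 69% + 31% = 100%.
By sibling attribution (R1), Niko Moreau is treated as owning Sofia Moreau's 37% interest in Talon Textiles S.p.A.
Chain via Northgate Shipping BV → Harbor Industries Corp. (R2): 24% × 46% × 12% = 1.3248% of Vantage Capital LLC.
Chain via Quarry Holdings Ltd → Clearview Media Ltd (R2): 100% × 93% × 21% = 19.53% of Vantage Capital LLC.
Direct interest in Vantage Capital LLC: 15%.
Chain via Talon Textiles S.p.A. → Brightpath Mining NL (R2): 37% × 36% × 51% = 6.7932% of Vantage Capital LLC.
Aggregating (R3): 1.3248% + 19.53% + 15% + 6.7932% = 42.648%.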